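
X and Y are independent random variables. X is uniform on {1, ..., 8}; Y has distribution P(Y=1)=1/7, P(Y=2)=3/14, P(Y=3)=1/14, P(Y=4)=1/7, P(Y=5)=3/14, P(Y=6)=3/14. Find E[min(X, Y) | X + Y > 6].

277/80

P(X + Y > 6) = 5/7.
Summing min(X,Y)·P(x,y) over outcomes with X + Y > 6 gives 277/112.
E[min(X, Y) | X + Y > 6] = (277/112) / (5/7) = 277/80.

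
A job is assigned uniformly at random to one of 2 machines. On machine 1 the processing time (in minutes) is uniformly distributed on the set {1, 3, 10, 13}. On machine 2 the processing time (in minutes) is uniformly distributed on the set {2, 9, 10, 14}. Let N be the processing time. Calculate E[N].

E[N | machine 1] = (1+3+10+13)/4 = 27/4.
E[N | machine 2] = (2+9+10+14)/4 = 35/4.
By the law of total expectation,
E[N] = (1/2)·(27/4) + (1/2)·(35/4) = 31/4.

31/4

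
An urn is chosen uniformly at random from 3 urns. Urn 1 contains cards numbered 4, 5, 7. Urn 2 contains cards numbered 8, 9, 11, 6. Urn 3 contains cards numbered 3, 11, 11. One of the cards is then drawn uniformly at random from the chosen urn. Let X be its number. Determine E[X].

E[X | urn 1] = (4+5+7)/3 = 16/3.
E[X | urn 2] = (8+9+11+6)/4 = 17/2.
E[X | urn 3] = (3+11+11)/3 = 25/3.
By the law of total expectation,
E[X] = (1/3)·(16/3) + (1/3)·(17/2) + (1/3)·(25/3) = 133/18.

133/18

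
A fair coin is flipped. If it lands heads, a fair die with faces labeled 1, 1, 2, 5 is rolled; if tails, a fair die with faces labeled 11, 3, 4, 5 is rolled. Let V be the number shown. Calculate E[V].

E[V | heads] = (1+1+2+5)/4 = 9/4.
E[V | tails] = (11+3+4+5)/4 = 23/4.
E[V] = (1/2)·(9/4) + (1/2)·(23/4) = 4.

4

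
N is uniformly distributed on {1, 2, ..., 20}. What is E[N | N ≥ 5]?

25/2

P(N ≥ 5) = 4/5.
E[N | N ≥ 5] = (10) / (4/5) = 25/2.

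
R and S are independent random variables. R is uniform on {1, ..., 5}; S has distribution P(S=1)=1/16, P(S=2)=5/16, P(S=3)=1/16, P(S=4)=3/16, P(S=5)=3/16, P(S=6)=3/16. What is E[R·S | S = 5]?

P(S = 5) = 3/16.
Summing RS·P(x,y) over outcomes with S = 5 gives 45/16.
E[R·S | S = 5] = (45/16) / (3/16) = 15.

15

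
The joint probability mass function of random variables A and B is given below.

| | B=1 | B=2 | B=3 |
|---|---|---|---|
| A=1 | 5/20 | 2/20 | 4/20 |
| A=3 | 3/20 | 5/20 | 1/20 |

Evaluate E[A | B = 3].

7/5

P(B = 3) = 1/4.
Σ A·P over the event = 1·(4/20) + 3·(1/20) = 7/20.
E[A | B = 3] = (7/20) / (1/4) = 7/5.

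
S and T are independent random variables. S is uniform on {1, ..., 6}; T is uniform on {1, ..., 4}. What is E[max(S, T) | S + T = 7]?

P(S + T = 7) = 1/6.
Summing max(S,T)·P(x,y) over outcomes with S + T = 7 gives 19/24.
E[max(S, T) | S + T = 7] = (19/24) / (1/6) = 19/4.

19/4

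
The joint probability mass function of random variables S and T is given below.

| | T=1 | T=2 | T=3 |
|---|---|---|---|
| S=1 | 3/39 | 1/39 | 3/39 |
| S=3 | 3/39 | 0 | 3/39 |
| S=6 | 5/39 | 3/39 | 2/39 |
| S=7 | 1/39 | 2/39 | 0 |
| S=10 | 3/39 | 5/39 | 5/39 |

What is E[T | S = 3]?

P(S = 3) = 2/13.
Σ T·P over the event = 1·(3/39) + 3·(3/39) = 4/13.
E[T | S = 3] = (4/13) / (2/13) = 2.

2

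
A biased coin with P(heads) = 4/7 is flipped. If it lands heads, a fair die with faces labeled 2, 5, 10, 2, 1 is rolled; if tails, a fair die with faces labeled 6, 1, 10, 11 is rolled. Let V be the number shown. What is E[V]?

E[V | heads] = (2+5+10+2+1)/5 = 4.
E[V | tails] = (6+1+10+11)/4 = 7.
By the law of total expectation,
E[V] = (4/7)·(4) + (3/7)·(7) = 37/7.

37/7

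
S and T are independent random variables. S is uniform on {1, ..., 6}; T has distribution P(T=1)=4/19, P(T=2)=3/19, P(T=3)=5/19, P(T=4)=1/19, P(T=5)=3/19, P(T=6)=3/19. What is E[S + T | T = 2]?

11/2

P(T = 2) = 3/19.
Summing (S+T)·P(x,y) over outcomes with T = 2 gives 33/38.
E[S + T | T = 2] = (33/38) / (3/19) = 11/2.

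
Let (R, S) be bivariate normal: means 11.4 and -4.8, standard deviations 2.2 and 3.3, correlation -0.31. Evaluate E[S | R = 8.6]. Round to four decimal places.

The regression of S on R has slope ρ·σ_S/σ_R and passes through (μ_R, μ_S).
E[S | R=8.6] = -4.8 + (-0.31)·(3.3/2.2)·(8.6 − (11.4)) = -4.8 + (-0.465)·(-2.8) = -3.4980.

-3.4980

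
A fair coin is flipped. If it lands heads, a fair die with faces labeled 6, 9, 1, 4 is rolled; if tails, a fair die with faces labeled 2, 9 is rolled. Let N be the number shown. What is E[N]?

E[N | heads] = (6+9+1+4)/4 = 5.
E[N | tails] = (2+9)/2 = 11/2.
E[N] = (1/2)·(5) + (1/2)·(11/2) = 21/4.

21/4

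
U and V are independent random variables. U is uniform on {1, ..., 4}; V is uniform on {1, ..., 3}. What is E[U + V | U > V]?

5

Outcomes with U > V: (2,1), (3,1), (3,2), (4,1), (4,2), (4,3), each with probability 1/12.
E[U + V | U > V] = (3 + 4 + 5 + 5 + 6 + 7) / 6 = 5.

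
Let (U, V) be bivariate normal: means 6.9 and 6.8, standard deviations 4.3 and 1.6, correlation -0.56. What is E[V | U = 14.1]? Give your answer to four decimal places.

5.2997

E[V | U=x] = μ_V + ρ(σ_V/σ_U)(x − μ_U) for jointly normal variables.
E[V | U=14.1] = 6.8 + (-0.56)·(1.6/4.3)·(14.1 − (6.9)) = 6.8 + (-0.20837)·(7.2) = 5.2997.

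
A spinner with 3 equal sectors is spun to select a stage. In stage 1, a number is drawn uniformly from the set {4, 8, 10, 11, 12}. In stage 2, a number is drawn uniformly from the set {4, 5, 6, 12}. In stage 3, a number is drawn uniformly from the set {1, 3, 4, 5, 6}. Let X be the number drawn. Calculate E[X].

E[X | stage 1] = (4+8+10+11+12)/5 = 9.
E[X | stage 2] = (4+5+6+12)/4 = 27/4.
E[X | stage 3] = (1+3+4+5+6)/5 = 19/5.
By the law of total expectation,
E[X] = (1/3)·(9) + (1/3)·(27/4) + (1/3)·(19/5) = 391/60.

391/60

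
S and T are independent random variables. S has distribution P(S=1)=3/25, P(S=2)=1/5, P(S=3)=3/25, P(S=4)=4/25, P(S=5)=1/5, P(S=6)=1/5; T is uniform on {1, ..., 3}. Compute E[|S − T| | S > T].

P(S > T) = 53/75.
Summing |S−T|·P(x,y) over outcomes with S > T gives 143/75.
E[|S − T| | S > T] = (143/75) / (53/75) = 143/53.

143/53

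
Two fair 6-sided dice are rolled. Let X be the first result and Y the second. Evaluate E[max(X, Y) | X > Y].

14/3

P(X > Y) = 5/12.
Summing max(X,Y)·P(x,y) over outcomes with X > Y gives 35/18.
E[max(X, Y) | X > Y] = (35/18) / (5/12) = 14/3.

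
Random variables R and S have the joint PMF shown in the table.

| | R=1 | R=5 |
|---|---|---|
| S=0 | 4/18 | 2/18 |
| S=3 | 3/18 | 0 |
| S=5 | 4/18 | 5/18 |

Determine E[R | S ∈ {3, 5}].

P(S ∈ {3, 5}) = 2/3.
Σ R·P over the event = 1·(3/18) + 1·(4/18) + 5·(5/18) = 16/9.
E[R | S ∈ {3, 5}] = (16/9) / (2/3) = 8/3.

8/3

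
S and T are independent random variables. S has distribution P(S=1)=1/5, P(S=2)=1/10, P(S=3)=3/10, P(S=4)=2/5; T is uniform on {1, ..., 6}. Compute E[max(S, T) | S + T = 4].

17/6

P(S + T = 4) = 1/10.
Summing max(S,T)·P(x,y) over outcomes with S + T = 4 gives 17/60.
E[max(S, T) | S + T = 4] = (17/60) / (1/10) = 17/6.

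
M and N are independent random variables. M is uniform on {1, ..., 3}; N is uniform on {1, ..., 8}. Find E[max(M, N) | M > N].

8/3

P(M > N) = 1/8.
Summing max(M,N)·P(x,y) over outcomes with M > N gives 1/3.
E[max(M, N) | M > N] = (1/3) / (1/8) = 8/3.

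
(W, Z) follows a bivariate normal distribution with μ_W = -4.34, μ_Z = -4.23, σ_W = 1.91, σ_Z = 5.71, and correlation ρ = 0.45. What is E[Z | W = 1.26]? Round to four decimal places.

E[Z | W=x] = μ_Z + ρ(σ_Z/σ_W)(x − μ_W) for jointly normal variables.
E[Z | W=1.26] = -4.23 + (0.45)·(5.71/1.91)·(1.26 − (-4.34)) = -4.23 + (1.34529)·(5.6) = 3.3036.

3.3036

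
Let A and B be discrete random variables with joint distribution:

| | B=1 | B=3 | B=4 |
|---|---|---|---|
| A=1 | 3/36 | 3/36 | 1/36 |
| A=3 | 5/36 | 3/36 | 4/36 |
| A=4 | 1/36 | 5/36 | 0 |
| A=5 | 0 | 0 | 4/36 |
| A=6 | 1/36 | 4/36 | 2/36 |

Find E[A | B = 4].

P(B = 4) = 11/36.
Σ A·P over the event = 1·(1/36) + 3·(4/36) + 5·(4/36) + 6·(2/36) = 5/4.
E[A | B = 4] = (5/4) / (11/36) = 45/11.

45/11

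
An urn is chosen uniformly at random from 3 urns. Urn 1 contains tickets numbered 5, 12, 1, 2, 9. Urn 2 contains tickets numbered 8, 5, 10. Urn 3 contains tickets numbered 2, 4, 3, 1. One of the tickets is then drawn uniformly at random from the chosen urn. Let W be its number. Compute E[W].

E[W | urn 1] = (5+12+1+2+9)/5 = 29/5.
E[W | urn 2] = (8+5+10)/3 = 23/3.
E[W | urn 3] = (2+4+3+1)/4 = 5/2.
By the law of total expectation,
E[W] = (1/3)·(29/5) + (1/3)·(23/3) + (1/3)·(5/2) = 479/90.

479/90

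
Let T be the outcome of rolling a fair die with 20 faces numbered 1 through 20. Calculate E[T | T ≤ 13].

7

P(T ≤ 13) = 13/20.
E[T | T ≤ 13] = (91/20) / (13/20) = 7.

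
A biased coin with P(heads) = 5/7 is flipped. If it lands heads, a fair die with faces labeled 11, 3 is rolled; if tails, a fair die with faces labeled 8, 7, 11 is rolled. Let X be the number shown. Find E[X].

E[X | heads] = (11+3)/2 = 7.
E[X | tails] = (8+7+11)/3 = 26/3.
By the law of total expectation,
E[X] = (5/7)·(7) + (2/7)·(26/3) = 157/21.

157/21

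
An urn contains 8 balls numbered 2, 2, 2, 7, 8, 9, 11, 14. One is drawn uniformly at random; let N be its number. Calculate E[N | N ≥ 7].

49/5

P(N ≥ 7) = 5/8.
Σ over the event: 7·1/8 + 8·1/8 + 9·1/8 + 11·1/8 + 14·1/8 = 49/8.
E[N | N ≥ 7] = (49/8) / (5/8) = 49/5.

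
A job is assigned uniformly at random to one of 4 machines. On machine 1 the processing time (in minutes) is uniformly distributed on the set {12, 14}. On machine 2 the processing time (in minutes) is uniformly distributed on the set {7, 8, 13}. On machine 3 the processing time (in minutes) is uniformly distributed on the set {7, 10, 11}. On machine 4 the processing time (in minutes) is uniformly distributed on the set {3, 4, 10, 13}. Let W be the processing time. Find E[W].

E[W | machine 1] = (12+14)/2 = 13.
E[W | machine 2] = (7+8+13)/3 = 28/3.
E[W | machine 3] = (7+10+11)/3 = 28/3.
E[W | machine 4] = (3+4+10+13)/4 = 15/2.
By the law of total expectation,
E[W] = (1/4)·(13) + (1/4)·(28/3) + (1/4)·(28/3) + (1/4)·(15/2) = 235/24.

235/24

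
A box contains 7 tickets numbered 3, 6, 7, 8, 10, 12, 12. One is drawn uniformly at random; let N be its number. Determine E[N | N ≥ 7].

P(N ≥ 7) = 5/7.
Σ over the event: 7·1/7 + 8·1/7 + 10·1/7 + 12·2/7 = 7.
E[N | N ≥ 7] = (7) / (5/7) = 49/5.

49/5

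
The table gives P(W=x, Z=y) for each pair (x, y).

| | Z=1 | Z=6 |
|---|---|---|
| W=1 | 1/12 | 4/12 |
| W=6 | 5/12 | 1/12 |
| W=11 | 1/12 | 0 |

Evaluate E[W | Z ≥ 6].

P(Z ≥ 6) = 5/12.
Σ W·P over the event = 1·(4/12) + 6·(1/12) = 5/6.
E[W | Z ≥ 6] = (5/6) / (5/12) = 2.

2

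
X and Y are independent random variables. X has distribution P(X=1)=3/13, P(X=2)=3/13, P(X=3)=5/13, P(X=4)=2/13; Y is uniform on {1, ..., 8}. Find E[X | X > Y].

60/19

P(X > Y) = 19/104.
Summing X·P(x,y) over outcomes with X > Y gives 15/26.
E[X | X > Y] = (15/26) / (19/104) = 60/19.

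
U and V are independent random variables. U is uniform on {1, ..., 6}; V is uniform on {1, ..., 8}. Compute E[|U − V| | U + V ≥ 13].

Outcomes with U + V ≥ 13: (5,8), (6,7), (6,8), each with probability 1/48.
E[|U − V| | U + V ≥ 13] = (3 + 1 + 2) / 3 = 2.

2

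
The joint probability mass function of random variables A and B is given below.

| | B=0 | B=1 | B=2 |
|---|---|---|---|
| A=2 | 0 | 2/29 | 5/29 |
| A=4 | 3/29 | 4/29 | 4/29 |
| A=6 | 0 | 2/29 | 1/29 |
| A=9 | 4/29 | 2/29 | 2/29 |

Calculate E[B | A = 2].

12/7

P(A = 2) = 7/29.
Summing B·P(A=x,B=y) over the conditioning event gives 12/29.
E[B | A = 2] = (12/29) / (7/29) = 12/7.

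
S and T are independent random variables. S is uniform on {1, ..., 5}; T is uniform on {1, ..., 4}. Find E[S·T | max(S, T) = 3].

Outcomes with max(S, T) = 3: (1,3), (2,3), (3,1), (3,2), (3,3), each with probability 1/20.
E[S·T | max(S, T) = 3] = (3 + 6 + 3 + 6 + 9) / 5 = 27/5.

27/5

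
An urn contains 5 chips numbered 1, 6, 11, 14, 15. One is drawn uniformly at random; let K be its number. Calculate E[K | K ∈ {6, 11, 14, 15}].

23/2

P(K ∈ {6, 11, 14, 15}) = 4/5.
Σ over the event: 6·1/5 + 11·1/5 + 14·1/5 + 15·1/5 = 46/5.
E[K | K ∈ {6, 11, 14, 15}] = (46/5) / (4/5) = 23/2.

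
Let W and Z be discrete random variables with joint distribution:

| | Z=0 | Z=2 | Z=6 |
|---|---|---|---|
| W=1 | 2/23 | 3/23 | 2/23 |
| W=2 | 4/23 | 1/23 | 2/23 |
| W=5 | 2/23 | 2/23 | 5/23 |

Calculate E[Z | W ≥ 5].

P(W ≥ 5) = 9/23.
Σ Z·P over the event = 0·(2/23) + 2·(2/23) + 6·(5/23) = 34/23.
E[Z | W ≥ 5] = (34/23) / (9/23) = 34/9.

34/9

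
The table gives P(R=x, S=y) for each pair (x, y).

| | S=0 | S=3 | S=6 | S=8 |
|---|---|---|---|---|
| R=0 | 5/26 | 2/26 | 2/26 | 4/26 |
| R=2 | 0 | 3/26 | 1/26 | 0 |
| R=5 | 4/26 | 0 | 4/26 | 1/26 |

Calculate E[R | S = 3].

6/5

P(S = 3) = 5/26.
Summing R·P(R=x,S=y) over the conditioning event gives 3/13.
E[R | S = 3] = (3/13) / (5/26) = 6/5.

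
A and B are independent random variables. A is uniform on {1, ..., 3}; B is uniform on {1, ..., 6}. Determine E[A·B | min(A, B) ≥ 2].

10

Outcomes with min(A, B) ≥ 2: (2,2), (2,3), (2,4), (2,5), (2,6), (3,2), (3,3), (3,4), (3,5), (3,6), each with probability 1/18.
E[A·B | min(A, B) ≥ 2] = (4 + 6 + 8 + 10 + 12 + 6 + 9 + 12 + 15 + 18) / 10 = 10.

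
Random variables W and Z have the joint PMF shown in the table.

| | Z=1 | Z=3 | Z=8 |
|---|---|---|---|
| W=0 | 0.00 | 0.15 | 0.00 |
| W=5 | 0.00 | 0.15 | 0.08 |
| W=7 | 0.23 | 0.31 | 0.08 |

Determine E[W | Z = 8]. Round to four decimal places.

P(Z = 8) = 0.16.
Σ W·P over the event = 5·(0.08) + 7·(0.08) = 0.96.
E[W | Z = 8] = (0.96) / (0.16) = 6.0000.

6.0000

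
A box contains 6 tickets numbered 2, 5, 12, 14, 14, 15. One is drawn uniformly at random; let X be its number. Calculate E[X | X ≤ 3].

P(X ≤ 3) = 1/6.
Σ over the event: 2·1/6 = 1/3.
E[X | X ≤ 3] = (1/3) / (1/6) = 2.

2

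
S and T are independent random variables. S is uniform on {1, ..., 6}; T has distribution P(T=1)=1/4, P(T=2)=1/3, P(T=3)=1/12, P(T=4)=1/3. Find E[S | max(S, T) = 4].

3

P(max(S, T) = 4) = 1/3.
Summing S·P(x,y) over outcomes with max(S, T) = 4 gives 1.
E[S | max(S, T) = 4] = (1) / (1/3) = 3.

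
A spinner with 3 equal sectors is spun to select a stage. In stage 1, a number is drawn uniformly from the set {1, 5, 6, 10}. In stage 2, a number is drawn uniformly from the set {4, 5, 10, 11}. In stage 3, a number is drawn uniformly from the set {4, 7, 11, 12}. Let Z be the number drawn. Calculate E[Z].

E[Z | stage 1] = (1+5+6+10)/4 = 11/2.
E[Z | stage 2] = (4+5+10+11)/4 = 15/2.
E[Z | stage 3] = (4+7+11+12)/4 = 17/2.
By the law of total expectation,
E[Z] = (1/3)·(11/2) + (1/3)·(15/2) + (1/3)·(17/2) = 43/6.

43/6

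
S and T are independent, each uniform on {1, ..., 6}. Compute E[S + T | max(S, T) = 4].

Outcomes with max(S, T) = 4: (1,4), (2,4), (3,4), (4,1), (4,2), (4,3), (4,4), each with probability 1/36.
E[S + T | max(S, T) = 4] = (5 + 6 + 7 + 5 + 6 + 7 + 8) / 7 = 44/7.

44/7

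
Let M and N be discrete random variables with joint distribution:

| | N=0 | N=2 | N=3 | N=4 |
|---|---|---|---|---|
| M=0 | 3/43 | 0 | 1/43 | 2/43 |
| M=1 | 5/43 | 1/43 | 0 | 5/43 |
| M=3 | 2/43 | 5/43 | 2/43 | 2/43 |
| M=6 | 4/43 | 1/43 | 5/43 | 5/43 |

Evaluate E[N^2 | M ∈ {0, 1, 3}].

195/28

P(M ∈ {0, 1, 3}) = 28/43.
Summing N^2·P(M=x,N=y) over the conditioning event gives 195/43.
E[N^2 | M ∈ {0, 1, 3}] = (195/43) / (28/43) = 195/28.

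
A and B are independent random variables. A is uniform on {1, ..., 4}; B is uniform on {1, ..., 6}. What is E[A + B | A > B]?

5

Outcomes with A > B: (2,1), (3,1), (3,2), (4,1), (4,2), (4,3), each with probability 1/24.
E[A + B | A > B] = (3 + 4 + 5 + 5 + 6 + 7) / 6 = 5.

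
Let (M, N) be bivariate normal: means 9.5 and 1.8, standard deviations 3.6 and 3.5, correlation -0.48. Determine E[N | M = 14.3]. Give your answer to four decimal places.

For a bivariate normal, E[N | M=x] = μ_N + ρ·(σ_N/σ_M)·(x − μ_M).
E[N | M=14.3] = 1.8 + (-0.48)·(3.5/3.6)·(14.3 − (9.5)) = 1.8 + (-0.46667)·(4.8) = -0.4400.

-0.4400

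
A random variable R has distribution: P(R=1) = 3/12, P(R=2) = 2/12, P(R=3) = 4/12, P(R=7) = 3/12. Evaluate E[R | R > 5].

P(R > 5) = 1/4.
Σ over the event: 7·1/4 = 7/4.
E[R | R > 5] = (7/4) / (1/4) = 7.

7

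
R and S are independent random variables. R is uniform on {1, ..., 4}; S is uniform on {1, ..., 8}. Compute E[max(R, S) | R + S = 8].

P(R + S = 8) = 1/8.
Summing max(R,S)·P(x,y) over outcomes with R + S = 8 gives 11/16.
E[max(R, S) | R + S = 8] = (11/16) / (1/8) = 11/2.

11/2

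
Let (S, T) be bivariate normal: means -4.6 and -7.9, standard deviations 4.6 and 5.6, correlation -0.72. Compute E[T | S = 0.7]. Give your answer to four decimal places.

For a bivariate normal, E[T | S=x] = μ_T + ρ·(σ_T/σ_S)·(x − μ_S).
E[T | S=0.7] = -7.9 + (-0.72)·(5.6/4.6)·(0.7 − (-4.6)) = -7.9 + (-0.87652)·(5.3) = -12.5456.

-12.5456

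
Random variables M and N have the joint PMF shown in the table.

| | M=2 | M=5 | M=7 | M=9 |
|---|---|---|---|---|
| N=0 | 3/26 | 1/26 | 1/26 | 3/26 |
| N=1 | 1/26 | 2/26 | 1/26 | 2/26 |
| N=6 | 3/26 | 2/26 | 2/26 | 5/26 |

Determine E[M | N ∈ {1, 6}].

P(N ∈ {1, 6}) = 9/13.
Σ M·P over the event = 2·(1/26) + 2·(3/26) + 5·(2/26) + 5·(2/26) + 7·(1/26) + 7·(2/26) + 9·(2/26) + 9·(5/26) = 56/13.
E[M | N ∈ {1, 6}] = (56/13) / (9/13) = 56/9.

56/9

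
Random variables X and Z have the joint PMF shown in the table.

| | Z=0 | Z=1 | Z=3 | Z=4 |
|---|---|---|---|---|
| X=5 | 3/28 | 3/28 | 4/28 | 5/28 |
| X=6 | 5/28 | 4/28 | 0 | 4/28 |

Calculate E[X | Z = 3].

5

P(Z = 3) = 1/7.
Σ X·P over the event = 5·(4/28) = 5/7.
E[X | Z = 3] = (5/7) / (1/7) = 5.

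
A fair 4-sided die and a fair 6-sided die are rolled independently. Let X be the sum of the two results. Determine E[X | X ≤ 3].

P(X ≤ 3) = 1/8.
Σ over the event: 2·1/24 + 3·1/12 = 1/3.
E[X | X ≤ 3] = (1/3) / (1/8) = 8/3.

8/3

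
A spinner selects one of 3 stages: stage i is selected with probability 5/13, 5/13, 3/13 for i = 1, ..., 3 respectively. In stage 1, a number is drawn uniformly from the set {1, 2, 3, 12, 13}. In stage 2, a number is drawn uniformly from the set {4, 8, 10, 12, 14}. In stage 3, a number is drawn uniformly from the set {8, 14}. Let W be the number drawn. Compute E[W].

E[W | stage 1] = (1+2+3+12+13)/5 = 31/5.
E[W | stage 2] = (4+8+10+12+14)/5 = 48/5.
E[W | stage 3] = (8+14)/2 = 11.
E[W] = (5/13)·(31/5) + (5/13)·(48/5) + (3/13)·(11) = 112/13.

112/13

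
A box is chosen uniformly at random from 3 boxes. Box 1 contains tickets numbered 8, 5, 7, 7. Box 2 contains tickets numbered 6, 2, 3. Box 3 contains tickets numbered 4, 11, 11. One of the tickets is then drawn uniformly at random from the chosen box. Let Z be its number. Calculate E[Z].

229/36

E[Z | box 1] = (8+5+7+7)/4 = 27/4.
E[Z | box 2] = (6+2+3)/3 = 11/3.
E[Z | box 3] = (4+11+11)/3 = 26/3.
By the law of total expectation,
E[Z] = (1/3)·(27/4) + (1/3)·(11/3) + (1/3)·(26/3) = 229/36.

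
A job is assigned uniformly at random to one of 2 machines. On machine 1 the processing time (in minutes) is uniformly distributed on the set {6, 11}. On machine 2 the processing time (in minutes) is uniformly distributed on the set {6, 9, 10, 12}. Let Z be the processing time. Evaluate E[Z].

71/8

E[Z | machine 1] = (6+11)/2 = 17/2.
E[Z | machine 2] = (6+9+10+12)/4 = 37/4.
E[Z] = (1/2)·(17/2) + (1/2)·(37/4) = 71/8.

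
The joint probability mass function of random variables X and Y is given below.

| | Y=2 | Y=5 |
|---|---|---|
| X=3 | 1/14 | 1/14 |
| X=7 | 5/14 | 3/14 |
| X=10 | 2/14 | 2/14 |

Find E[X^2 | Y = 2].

227/4

P(Y = 2) = 4/7.
Σ X^2·P over the event = 9·(1/14) + 49·(5/14) + 100·(2/14) = 227/7.
E[X^2 | Y = 2] = (227/7) / (4/7) = 227/4.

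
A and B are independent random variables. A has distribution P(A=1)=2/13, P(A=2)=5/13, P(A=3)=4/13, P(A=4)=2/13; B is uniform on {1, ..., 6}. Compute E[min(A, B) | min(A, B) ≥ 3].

13/4

P(min(A, B) ≥ 3) = 4/13.
Summing min(A,B)·P(x,y) over outcomes with min(A, B) ≥ 3 gives 1.
E[min(A, B) | min(A, B) ≥ 3] = (1) / (4/13) = 13/4.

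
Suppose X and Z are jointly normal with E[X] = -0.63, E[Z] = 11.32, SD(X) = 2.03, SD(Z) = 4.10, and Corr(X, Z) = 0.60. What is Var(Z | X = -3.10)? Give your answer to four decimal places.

10.7584

The conditional variance in a bivariate normal is σ_Z²(1 − ρ²), independent of x.
Var(Z | X=-3.10) = (4.10)²·(1 − (0.60)²) = 16.81·0.64 = 10.7584.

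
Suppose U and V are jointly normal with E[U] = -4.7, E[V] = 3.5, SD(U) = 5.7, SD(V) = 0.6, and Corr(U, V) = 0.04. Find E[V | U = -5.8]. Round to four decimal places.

3.4954

For a bivariate normal, E[V | U=x] = μ_V + ρ·(σ_V/σ_U)·(x − μ_U).
E[V | U=-5.8] = 3.5 + (0.04)·(0.6/5.7)·(-5.8 − (-4.7)) = 3.5 + (0.0042105)·(-1.1) = 3.4954.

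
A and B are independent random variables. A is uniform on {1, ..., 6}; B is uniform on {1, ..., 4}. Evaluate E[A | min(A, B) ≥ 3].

Outcomes with min(A, B) ≥ 3: (3,3), (3,4), (4,3), (4,4), (5,3), (5,4), (6,3), (6,4), each with probability 1/24.
E[A | min(A, B) ≥ 3] = (3 + 3 + 4 + 4 + 5 + 5 + 6 + 6) / 8 = 9/2.

9/2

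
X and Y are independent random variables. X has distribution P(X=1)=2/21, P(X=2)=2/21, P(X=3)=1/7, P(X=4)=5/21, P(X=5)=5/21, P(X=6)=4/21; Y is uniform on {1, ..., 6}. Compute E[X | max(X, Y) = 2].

P(max(X, Y) = 2) = 1/21.
Summing X·P(x,y) over outcomes with max(X, Y) = 2 gives 5/63.
E[X | max(X, Y) = 2] = (5/63) / (1/21) = 5/3.

5/3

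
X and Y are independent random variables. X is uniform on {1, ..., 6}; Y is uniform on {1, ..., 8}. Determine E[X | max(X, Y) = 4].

P(max(X, Y) = 4) = 7/48.
Summing X·P(x,y) over outcomes with max(X, Y) = 4 gives 11/24.
E[X | max(X, Y) = 4] = (11/24) / (7/48) = 22/7.

22/7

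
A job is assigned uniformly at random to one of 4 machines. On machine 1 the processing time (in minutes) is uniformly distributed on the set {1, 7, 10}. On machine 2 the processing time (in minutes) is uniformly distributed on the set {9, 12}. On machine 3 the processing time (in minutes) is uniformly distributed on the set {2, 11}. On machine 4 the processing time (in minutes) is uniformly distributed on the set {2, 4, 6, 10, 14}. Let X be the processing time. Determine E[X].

E[X | machine 1] = (1+7+10)/3 = 6.
E[X | machine 2] = (9+12)/2 = 21/2.
E[X | machine 3] = (2+11)/2 = 13/2.
E[X | machine 4] = (2+4+6+10+14)/5 = 36/5.
E[X] = (1/4)·(6) + (1/4)·(21/2) + (1/4)·(13/2) + (1/4)·(36/5) = 151/20.

151/20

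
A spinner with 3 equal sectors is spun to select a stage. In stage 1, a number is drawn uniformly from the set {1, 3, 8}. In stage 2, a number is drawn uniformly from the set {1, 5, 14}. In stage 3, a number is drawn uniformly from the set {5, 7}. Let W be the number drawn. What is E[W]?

E[W | stage 1] = (1+3+8)/3 = 4.
E[W | stage 2] = (1+5+14)/3 = 20/3.
E[W | stage 3] = (5+7)/2 = 6.
E[W] = (1/3)·(4) + (1/3)·(20/3) + (1/3)·(6) = 50/9.

50/9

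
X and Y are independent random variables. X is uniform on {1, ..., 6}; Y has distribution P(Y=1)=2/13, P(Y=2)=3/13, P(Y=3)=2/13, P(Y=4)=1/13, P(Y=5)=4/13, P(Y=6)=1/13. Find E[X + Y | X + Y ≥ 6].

225/28

P(X + Y ≥ 6) = 28/39.
Summing (X+Y)·P(x,y) over outcomes with X + Y ≥ 6 gives 75/13.
E[X + Y | X + Y ≥ 6] = (75/13) / (28/39) = 225/28.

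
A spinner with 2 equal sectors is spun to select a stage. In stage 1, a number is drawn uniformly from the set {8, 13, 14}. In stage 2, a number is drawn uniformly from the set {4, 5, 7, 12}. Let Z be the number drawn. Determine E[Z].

E[Z | stage 1] = (8+13+14)/3 = 35/3.
E[Z | stage 2] = (4+5+7+12)/4 = 7.
E[Z] = (1/2)·(35/3) + (1/2)·(7) = 28/3.

28/3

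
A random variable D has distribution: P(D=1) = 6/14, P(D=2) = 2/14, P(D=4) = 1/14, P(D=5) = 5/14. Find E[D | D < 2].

1

P(D < 2) = 3/7.
Σ over the event: 1·3/7 = 3/7.
E[D | D < 2] = (3/7) / (3/7) = 1.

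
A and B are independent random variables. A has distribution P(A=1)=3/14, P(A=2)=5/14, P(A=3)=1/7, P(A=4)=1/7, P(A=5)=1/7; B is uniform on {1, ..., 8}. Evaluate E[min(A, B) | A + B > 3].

242/101

P(A + B > 3) = 101/112.
Summing min(A,B)·P(x,y) over outcomes with A + B > 3 gives 121/56.
E[min(A, B) | A + B > 3] = (121/56) / (101/112) = 242/101.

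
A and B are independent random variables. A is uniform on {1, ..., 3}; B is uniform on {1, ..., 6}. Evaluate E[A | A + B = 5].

Outcomes with A + B = 5: (1,4), (2,3), (3,2), each with probability 1/18.
E[A | A + B = 5] = (1 + 2 + 3) / 3 = 2.

2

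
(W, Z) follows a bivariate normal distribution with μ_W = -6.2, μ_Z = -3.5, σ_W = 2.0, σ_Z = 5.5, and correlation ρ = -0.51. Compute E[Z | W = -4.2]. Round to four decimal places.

-6.3050

For a bivariate normal, E[Z | W=x] = μ_Z + ρ·(σ_Z/σ_W)·(x − μ_W).
E[Z | W=-4.2] = -3.5 + (-0.51)·(5.5/2.0)·(-4.2 − (-6.2)) = -3.5 + (-1.4025)·(2) = -6.3050.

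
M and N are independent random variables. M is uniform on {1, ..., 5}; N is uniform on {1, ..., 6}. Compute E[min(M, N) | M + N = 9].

11/3

P(M + N = 9) = 1/10.
Summing min(M,N)·P(x,y) over outcomes with M + N = 9 gives 11/30.
E[min(M, N) | M + N = 9] = (11/30) / (1/10) = 11/3.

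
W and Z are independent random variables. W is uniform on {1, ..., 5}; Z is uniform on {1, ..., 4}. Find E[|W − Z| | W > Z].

Outcomes with W > Z: (2,1), (3,1), (3,2), (4,1), (4,2), (4,3), (5,1), (5,2), (5,3), (5,4), each with probability 1/20.
E[|W − Z| | W > Z] = (1 + 2 + 1 + 3 + 2 + 1 + 4 + 3 + 2 + 1) / 10 = 2.

2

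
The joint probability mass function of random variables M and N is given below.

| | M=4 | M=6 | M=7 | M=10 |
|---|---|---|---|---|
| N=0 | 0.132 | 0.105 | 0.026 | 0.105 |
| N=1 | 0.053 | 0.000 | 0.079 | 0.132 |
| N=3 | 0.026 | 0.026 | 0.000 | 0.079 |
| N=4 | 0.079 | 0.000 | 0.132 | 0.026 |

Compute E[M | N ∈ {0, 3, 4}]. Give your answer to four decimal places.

6.7120

P(N ∈ {0, 3, 4}) = 0.736.
Summing M·P(M=x,N=y) over the conditioning event gives 4.940.
E[M | N ∈ {0, 3, 4}] = (4.940) / (0.736) = 6.7120.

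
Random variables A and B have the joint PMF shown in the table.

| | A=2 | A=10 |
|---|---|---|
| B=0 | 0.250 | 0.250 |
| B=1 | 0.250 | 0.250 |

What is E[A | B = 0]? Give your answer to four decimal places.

P(B = 0) = 0.500.
Σ A·P over the event = 2·(0.250) + 10·(0.250) = 3.000.
E[A | B = 0] = (3.000) / (0.500) = 6.0000.

6.0000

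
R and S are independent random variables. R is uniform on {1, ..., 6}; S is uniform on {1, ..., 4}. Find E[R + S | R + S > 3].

P(R + S > 3) = 7/8.
Summing (R+S)·P(x,y) over outcomes with R + S > 3 gives 17/3.
E[R + S | R + S > 3] = (17/3) / (7/8) = 136/21.

136/21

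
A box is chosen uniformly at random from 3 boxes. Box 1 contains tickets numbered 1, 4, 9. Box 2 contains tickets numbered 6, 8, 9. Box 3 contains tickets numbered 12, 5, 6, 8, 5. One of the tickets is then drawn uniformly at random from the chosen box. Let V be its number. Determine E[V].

E[V | box 1] = (1+4+9)/3 = 14/3.
E[V | box 2] = (6+8+9)/3 = 23/3.
E[V | box 3] = (12+5+6+8+5)/5 = 36/5.
By the law of total expectation,
E[V] = (1/3)·(14/3) + (1/3)·(23/3) + (1/3)·(36/5) = 293/45.

293/45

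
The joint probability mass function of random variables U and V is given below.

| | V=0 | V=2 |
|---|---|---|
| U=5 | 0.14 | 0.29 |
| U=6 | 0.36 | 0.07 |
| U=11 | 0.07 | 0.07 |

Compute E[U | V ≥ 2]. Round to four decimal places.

P(V ≥ 2) = 0.43.
Σ U·P over the event = 5·(0.29) + 6·(0.07) + 11·(0.07) = 2.64.
E[U | V ≥ 2] = (2.64) / (0.43) = 6.1395.

6.1395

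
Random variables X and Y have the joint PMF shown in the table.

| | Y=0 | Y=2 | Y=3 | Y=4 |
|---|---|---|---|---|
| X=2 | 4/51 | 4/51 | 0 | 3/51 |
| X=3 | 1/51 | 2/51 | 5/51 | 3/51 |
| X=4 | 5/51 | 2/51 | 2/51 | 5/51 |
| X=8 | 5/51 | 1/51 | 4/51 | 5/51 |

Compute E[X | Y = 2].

P(Y = 2) = 3/17.
Σ X·P over the event = 2·(4/51) + 3·(2/51) + 4·(2/51) + 8·(1/51) = 10/17.
E[X | Y = 2] = (10/17) / (3/17) = 10/3.

10/3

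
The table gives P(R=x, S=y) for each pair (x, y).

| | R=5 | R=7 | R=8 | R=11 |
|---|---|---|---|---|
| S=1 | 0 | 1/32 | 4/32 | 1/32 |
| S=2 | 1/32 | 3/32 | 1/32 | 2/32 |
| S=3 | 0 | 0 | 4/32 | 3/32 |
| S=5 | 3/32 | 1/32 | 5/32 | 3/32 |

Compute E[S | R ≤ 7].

P(R ≤ 7) = 9/32.
Σ S·P over the event = 2·(1/32) + 5·(3/32) + 1·(1/32) + 2·(3/32) + 5·(1/32) = 29/32.
E[S | R ≤ 7] = (29/32) / (9/32) = 29/9.

29/9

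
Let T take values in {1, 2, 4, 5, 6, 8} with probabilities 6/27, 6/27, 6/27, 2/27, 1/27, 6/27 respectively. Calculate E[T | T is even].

P(T is even) = 19/27.
Σ over the event: 2·2/9 + 4·2/9 + 6·1/27 + 8·2/9 = 10/3.
E[T | T is even] = (10/3) / (19/27) = 90/19.

90/19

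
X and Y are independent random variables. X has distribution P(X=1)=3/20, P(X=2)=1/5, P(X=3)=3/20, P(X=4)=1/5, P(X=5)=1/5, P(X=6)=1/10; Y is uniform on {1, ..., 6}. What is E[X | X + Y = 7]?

17/5

P(X + Y = 7) = 1/6.
Summing X·P(x,y) over outcomes with X + Y = 7 gives 17/30.
E[X | X + Y = 7] = (17/30) / (1/6) = 17/5.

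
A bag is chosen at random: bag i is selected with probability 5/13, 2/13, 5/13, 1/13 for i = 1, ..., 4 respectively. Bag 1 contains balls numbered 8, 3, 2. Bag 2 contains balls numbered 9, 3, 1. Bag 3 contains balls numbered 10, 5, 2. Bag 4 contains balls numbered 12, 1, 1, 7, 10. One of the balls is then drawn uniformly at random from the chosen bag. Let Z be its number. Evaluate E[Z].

E[Z | bag 1] = (8+3+2)/3 = 13/3.
E[Z | bag 2] = (9+3+1)/3 = 13/3.
E[Z | bag 3] = (10+5+2)/3 = 17/3.
E[Z | bag 4] = (12+1+1+7+10)/5 = 31/5.
E[Z] = (5/13)·(13/3) + (2/13)·(13/3) + (5/13)·(17/3) + (1/13)·(31/5) = 973/195.

973/195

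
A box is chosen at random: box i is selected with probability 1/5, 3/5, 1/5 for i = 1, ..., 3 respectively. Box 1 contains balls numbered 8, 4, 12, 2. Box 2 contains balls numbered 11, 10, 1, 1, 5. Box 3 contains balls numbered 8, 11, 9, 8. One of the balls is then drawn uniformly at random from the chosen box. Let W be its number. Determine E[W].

323/50

E[W | box 1] = (8+4+12+2)/4 = 13/2.
E[W | box 2] = (11+10+1+1+5)/5 = 28/5.
E[W | box 3] = (8+11+9+8)/4 = 9.
By the law of total expectation,
E[W] = (1/5)·(13/2) + (3/5)·(28/5) + (1/5)·(9) = 323/50.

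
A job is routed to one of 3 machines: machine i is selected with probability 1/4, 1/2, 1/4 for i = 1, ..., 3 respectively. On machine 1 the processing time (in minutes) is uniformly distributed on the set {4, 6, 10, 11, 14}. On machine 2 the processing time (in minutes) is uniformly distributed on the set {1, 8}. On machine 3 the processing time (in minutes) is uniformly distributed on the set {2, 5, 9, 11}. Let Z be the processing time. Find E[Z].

99/16

E[Z | machine 1] = (4+6+10+11+14)/5 = 9.
E[Z | machine 2] = (1+8)/2 = 9/2.
E[Z | machine 3] = (2+5+9+11)/4 = 27/4.
E[Z] = (1/4)·(9) + (1/2)·(9/2) + (1/4)·(27/4) = 99/16.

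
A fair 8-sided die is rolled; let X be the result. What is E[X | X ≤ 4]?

5/2

Given X ≤ 4, X is equally likely to be any of {1, 2, 3, 4}.
E[X | X ≤ 4] = (1 + 2 + 3 + 4) / 4 = 5/2.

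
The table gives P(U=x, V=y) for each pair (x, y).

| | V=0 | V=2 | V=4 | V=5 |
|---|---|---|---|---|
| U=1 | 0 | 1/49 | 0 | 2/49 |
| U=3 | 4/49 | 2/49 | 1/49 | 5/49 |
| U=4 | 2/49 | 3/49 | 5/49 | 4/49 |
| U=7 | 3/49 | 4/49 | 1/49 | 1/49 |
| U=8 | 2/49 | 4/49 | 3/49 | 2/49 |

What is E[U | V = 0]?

P(V = 0) = 11/49.
Σ U·P over the event = 3·(4/49) + 4·(2/49) + 7·(3/49) + 8·(2/49) = 57/49.
E[U | V = 0] = (57/49) / (11/49) = 57/11.

57/11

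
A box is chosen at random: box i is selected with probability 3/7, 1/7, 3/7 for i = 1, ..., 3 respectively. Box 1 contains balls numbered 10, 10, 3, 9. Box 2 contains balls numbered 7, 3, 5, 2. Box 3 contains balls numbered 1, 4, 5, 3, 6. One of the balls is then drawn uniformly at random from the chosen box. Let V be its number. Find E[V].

E[V | box 1] = (10+10+3+9)/4 = 8.
E[V | box 2] = (7+3+5+2)/4 = 17/4.
E[V | box 3] = (1+4+5+3+6)/5 = 19/5.
E[V] = (3/7)·(8) + (1/7)·(17/4) + (3/7)·(19/5) = 793/140.

793/140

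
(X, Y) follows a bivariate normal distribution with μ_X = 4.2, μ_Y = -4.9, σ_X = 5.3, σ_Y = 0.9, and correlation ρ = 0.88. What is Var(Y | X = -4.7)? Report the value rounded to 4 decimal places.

0.1827

Var(Y | X=x) = (1 − ρ²)·σ_Y².
Var(Y | X=-4.7) = (0.9)²·(1 − (0.88)²) = 0.81·0.2256 = 0.1827.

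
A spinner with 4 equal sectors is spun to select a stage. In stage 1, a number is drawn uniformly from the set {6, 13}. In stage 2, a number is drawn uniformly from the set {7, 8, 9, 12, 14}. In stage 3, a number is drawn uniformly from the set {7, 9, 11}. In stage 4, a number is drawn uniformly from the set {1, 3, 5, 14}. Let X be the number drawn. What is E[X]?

137/16

E[X | stage 1] = (6+13)/2 = 19/2.
E[X | stage 2] = (7+8+9+12+14)/5 = 10.
E[X | stage 3] = (7+9+11)/3 = 9.
E[X | stage 4] = (1+3+5+14)/4 = 23/4.
By the law of total expectation,
E[X] = (1/4)·(19/2) + (1/4)·(10) + (1/4)·(9) + (1/4)·(23/4) = 137/16.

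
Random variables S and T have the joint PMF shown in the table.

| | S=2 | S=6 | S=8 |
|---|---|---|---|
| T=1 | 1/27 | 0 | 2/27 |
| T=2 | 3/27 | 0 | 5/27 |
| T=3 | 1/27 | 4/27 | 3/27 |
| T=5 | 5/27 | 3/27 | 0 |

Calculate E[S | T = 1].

P(T = 1) = 1/9.
Σ S·P over the event = 2·(1/27) + 8·(2/27) = 2/3.
E[S | T = 1] = (2/3) / (1/9) = 6.

6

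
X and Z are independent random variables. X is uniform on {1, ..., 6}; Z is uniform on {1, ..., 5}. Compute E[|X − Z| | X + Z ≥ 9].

4/3

Outcomes with X + Z ≥ 9: (4,5), (5,4), (5,5), (6,3), (6,4), (6,5), each with probability 1/30.
E[|X − Z| | X + Z ≥ 9] = (1 + 1 + 0 + 3 + 2 + 1) / 6 = 4/3.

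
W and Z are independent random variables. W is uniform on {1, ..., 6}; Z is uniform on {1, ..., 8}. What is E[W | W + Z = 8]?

7/2

Outcomes with W + Z = 8: (1,7), (2,6), (3,5), (4,4), (5,3), (6,2), each with probability 1/48.
E[W | W + Z = 8] = (1 + 2 + 3 + 4 + 5 + 6) / 6 = 7/2.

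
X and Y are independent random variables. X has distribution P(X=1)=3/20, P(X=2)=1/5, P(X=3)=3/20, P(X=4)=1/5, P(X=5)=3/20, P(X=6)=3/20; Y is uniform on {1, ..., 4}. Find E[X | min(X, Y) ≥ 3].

58/13

P(min(X, Y) ≥ 3) = 13/40.
Summing X·P(x,y) over outcomes with min(X, Y) ≥ 3 gives 29/20.
E[X | min(X, Y) ≥ 3] = (29/20) / (13/40) = 58/13.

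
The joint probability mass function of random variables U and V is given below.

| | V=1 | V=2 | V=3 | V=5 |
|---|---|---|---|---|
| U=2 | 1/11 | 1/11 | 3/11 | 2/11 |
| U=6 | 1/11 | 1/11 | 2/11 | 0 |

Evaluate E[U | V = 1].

4

P(V = 1) = 2/11.
Σ U·P over the event = 2·(1/11) + 6·(1/11) = 8/11.
E[U | V = 1] = (8/11) / (2/11) = 4.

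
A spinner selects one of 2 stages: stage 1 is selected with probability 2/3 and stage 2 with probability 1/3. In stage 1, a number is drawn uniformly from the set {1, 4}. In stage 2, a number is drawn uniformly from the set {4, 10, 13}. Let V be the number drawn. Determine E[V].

E[V | stage 1] = (1+4)/2 = 5/2.
E[V | stage 2] = (4+10+13)/3 = 9.
E[V] = (2/3)·(5/2) + (1/3)·(9) = 14/3.

14/3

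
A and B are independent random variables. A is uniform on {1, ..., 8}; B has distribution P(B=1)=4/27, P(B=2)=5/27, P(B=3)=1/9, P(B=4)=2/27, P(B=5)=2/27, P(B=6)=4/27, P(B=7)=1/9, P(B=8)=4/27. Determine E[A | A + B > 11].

164/25

P(A + B > 11) = 25/108.
Summing A·P(x,y) over outcomes with A + B > 11 gives 41/27.
E[A | A + B > 11] = (41/27) / (25/108) = 164/25.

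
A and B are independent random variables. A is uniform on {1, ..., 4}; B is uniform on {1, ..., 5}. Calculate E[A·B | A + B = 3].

P(A + B = 3) = 1/10.
Summing AB·P(x,y) over outcomes with A + B = 3 gives 1/5.
E[A·B | A + B = 3] = (1/5) / (1/10) = 2.

2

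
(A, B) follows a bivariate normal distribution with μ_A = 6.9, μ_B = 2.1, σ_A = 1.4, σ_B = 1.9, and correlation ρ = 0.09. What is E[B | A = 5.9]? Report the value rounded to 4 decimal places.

The regression of B on A has slope ρ·σ_B/σ_A and passes through (μ_A, μ_B).
E[B | A=5.9] = 2.1 + (0.09)·(1.9/1.4)·(5.9 − (6.9)) = 2.1 + (0.12214)·(-1) = 1.9779.

1.9779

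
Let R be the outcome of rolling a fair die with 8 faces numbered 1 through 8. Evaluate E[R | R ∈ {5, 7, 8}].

20/3

P(R ∈ {5, 7, 8}) = 3/8.
Σ over the event: 5·1/8 + 7·1/8 + 8·1/8 = 5/2.
E[R | R ∈ {5, 7, 8}] = (5/2) / (3/8) = 20/3.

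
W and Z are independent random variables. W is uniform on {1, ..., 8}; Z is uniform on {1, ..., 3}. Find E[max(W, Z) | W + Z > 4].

P(W + Z > 4) = 3/4.
Summing max(W,Z)·P(x,y) over outcomes with W + Z > 4 gives 33/8.
E[max(W, Z) | W + Z > 4] = (33/8) / (3/4) = 11/2.

11/2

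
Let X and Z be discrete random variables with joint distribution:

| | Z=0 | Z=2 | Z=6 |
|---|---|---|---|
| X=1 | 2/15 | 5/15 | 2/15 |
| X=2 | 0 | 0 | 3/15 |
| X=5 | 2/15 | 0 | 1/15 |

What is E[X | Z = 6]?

13/6

P(Z = 6) = 2/5.
Σ X·P over the event = 1·(2/15) + 2·(3/15) + 5·(1/15) = 13/15.
E[X | Z = 6] = (13/15) / (2/5) = 13/6.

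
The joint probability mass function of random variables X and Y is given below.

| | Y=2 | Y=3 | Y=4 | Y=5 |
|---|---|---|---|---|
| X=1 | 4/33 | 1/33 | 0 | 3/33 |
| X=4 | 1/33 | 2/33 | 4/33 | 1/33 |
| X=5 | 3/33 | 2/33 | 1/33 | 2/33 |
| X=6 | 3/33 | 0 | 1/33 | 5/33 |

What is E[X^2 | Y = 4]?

P(Y = 4) = 2/11.
Summing X^2·P(X=x,Y=y) over the conditioning event gives 125/33.
E[X^2 | Y = 4] = (125/33) / (2/11) = 125/6.

125/6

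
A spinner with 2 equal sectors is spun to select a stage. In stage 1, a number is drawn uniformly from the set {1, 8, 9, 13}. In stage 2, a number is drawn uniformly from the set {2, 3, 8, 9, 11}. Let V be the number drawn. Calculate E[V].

E[V | stage 1] = (1+8+9+13)/4 = 31/4.
E[V | stage 2] = (2+3+8+9+11)/5 = 33/5.
E[V] = (1/2)·(31/4) + (1/2)·(33/5) = 287/40.

287/40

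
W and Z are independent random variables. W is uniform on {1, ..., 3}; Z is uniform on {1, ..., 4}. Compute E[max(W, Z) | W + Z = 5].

10/3

Outcomes with W + Z = 5: (1,4), (2,3), (3,2), each with probability 1/12.
E[max(W, Z) | W + Z = 5] = (4 + 3 + 3) / 3 = 10/3.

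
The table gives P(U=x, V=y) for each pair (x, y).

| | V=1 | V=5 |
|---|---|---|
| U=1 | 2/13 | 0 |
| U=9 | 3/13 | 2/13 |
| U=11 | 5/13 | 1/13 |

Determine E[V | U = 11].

P(U = 11) = 6/13.
Summing V·P(U=x,V=y) over the conditioning event gives 10/13.
E[V | U = 11] = (10/13) / (6/13) = 5/3.

5/3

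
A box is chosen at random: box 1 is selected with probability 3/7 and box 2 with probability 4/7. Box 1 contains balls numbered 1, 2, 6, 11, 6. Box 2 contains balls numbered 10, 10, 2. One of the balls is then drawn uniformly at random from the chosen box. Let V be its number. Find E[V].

674/105

E[V | box 1] = (1+2+6+11+6)/5 = 26/5.
E[V | box 2] = (10+10+2)/3 = 22/3.
E[V] = (3/7)·(26/5) + (4/7)·(22/3) = 674/105.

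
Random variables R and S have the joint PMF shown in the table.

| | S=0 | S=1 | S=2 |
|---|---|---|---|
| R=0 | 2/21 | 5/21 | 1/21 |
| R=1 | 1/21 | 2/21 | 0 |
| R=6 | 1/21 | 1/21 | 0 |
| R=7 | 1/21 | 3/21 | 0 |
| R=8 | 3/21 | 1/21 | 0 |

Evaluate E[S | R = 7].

3/4

P(R = 7) = 4/21.
Σ S·P over the event = 0·(1/21) + 1·(3/21) = 1/7.
E[S | R = 7] = (1/7) / (4/21) = 3/4.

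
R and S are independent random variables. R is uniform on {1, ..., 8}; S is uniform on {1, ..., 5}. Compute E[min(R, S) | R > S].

P(R > S) = 5/8.
Summing min(R,S)·P(x,y) over outcomes with R > S gives 13/8.
E[min(R, S) | R > S] = (13/8) / (5/8) = 13/5.

13/5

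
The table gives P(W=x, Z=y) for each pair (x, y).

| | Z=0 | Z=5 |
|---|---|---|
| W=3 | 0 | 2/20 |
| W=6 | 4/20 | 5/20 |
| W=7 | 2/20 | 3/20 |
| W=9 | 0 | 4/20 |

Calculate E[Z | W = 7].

P(W = 7) = 1/4.
Σ Z·P over the event = 0·(2/20) + 5·(3/20) = 3/4.
E[Z | W = 7] = (3/4) / (1/4) = 3.

3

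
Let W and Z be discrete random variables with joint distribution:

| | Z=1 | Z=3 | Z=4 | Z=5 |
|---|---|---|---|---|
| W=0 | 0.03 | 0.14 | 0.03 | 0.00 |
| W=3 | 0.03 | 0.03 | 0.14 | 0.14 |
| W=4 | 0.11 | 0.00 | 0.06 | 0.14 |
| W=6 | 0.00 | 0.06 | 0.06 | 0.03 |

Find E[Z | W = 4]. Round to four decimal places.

3.3871

P(W = 4) = 0.31.
Σ Z·P over the event = 1·(0.11) + 4·(0.06) + 5·(0.14) = 1.05.
E[Z | W = 4] = (1.05) / (0.31) = 3.3871.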